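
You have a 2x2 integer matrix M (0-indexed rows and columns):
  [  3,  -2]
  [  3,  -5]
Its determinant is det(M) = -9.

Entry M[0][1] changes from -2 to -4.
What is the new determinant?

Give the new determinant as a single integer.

Answer: -3

Derivation:
det is linear in row 0: changing M[0][1] by delta changes det by delta * cofactor(0,1).
Cofactor C_01 = (-1)^(0+1) * minor(0,1) = -3
Entry delta = -4 - -2 = -2
Det delta = -2 * -3 = 6
New det = -9 + 6 = -3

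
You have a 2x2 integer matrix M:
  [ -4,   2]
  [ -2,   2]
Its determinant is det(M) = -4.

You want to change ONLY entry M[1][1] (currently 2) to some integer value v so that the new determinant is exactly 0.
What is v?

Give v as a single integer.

det is linear in entry M[1][1]: det = old_det + (v - 2) * C_11
Cofactor C_11 = -4
Want det = 0: -4 + (v - 2) * -4 = 0
  (v - 2) = 4 / -4 = -1
  v = 2 + (-1) = 1

Answer: 1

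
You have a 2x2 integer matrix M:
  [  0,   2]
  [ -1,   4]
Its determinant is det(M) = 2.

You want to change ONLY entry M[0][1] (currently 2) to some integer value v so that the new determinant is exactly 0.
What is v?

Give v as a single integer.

Answer: 0

Derivation:
det is linear in entry M[0][1]: det = old_det + (v - 2) * C_01
Cofactor C_01 = 1
Want det = 0: 2 + (v - 2) * 1 = 0
  (v - 2) = -2 / 1 = -2
  v = 2 + (-2) = 0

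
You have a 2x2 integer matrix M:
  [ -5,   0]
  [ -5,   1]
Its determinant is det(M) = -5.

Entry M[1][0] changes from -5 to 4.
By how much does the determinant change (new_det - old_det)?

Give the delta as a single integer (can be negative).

Answer: 0

Derivation:
Cofactor C_10 = 0
Entry delta = 4 - -5 = 9
Det delta = entry_delta * cofactor = 9 * 0 = 0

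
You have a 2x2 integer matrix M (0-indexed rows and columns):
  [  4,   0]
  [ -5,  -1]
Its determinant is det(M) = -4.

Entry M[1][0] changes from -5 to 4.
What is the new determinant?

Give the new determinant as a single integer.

Answer: -4

Derivation:
det is linear in row 1: changing M[1][0] by delta changes det by delta * cofactor(1,0).
Cofactor C_10 = (-1)^(1+0) * minor(1,0) = 0
Entry delta = 4 - -5 = 9
Det delta = 9 * 0 = 0
New det = -4 + 0 = -4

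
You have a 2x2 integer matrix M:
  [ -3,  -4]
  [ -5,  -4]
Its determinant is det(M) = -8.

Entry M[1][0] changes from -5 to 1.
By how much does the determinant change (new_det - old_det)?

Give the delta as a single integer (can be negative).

Answer: 24

Derivation:
Cofactor C_10 = 4
Entry delta = 1 - -5 = 6
Det delta = entry_delta * cofactor = 6 * 4 = 24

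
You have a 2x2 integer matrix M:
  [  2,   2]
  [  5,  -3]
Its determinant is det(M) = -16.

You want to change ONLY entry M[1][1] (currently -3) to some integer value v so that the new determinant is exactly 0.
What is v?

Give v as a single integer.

det is linear in entry M[1][1]: det = old_det + (v - -3) * C_11
Cofactor C_11 = 2
Want det = 0: -16 + (v - -3) * 2 = 0
  (v - -3) = 16 / 2 = 8
  v = -3 + (8) = 5

Answer: 5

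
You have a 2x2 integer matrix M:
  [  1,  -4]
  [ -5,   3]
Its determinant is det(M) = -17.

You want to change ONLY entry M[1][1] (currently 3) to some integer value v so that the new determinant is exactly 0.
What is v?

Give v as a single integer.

Answer: 20

Derivation:
det is linear in entry M[1][1]: det = old_det + (v - 3) * C_11
Cofactor C_11 = 1
Want det = 0: -17 + (v - 3) * 1 = 0
  (v - 3) = 17 / 1 = 17
  v = 3 + (17) = 20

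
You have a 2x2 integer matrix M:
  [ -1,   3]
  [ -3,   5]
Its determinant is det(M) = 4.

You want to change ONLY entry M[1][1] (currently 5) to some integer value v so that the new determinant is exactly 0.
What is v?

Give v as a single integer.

Answer: 9

Derivation:
det is linear in entry M[1][1]: det = old_det + (v - 5) * C_11
Cofactor C_11 = -1
Want det = 0: 4 + (v - 5) * -1 = 0
  (v - 5) = -4 / -1 = 4
  v = 5 + (4) = 9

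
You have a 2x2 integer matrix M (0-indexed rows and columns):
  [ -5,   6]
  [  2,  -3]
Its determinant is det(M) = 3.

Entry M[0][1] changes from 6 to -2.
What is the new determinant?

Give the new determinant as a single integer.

det is linear in row 0: changing M[0][1] by delta changes det by delta * cofactor(0,1).
Cofactor C_01 = (-1)^(0+1) * minor(0,1) = -2
Entry delta = -2 - 6 = -8
Det delta = -8 * -2 = 16
New det = 3 + 16 = 19

Answer: 19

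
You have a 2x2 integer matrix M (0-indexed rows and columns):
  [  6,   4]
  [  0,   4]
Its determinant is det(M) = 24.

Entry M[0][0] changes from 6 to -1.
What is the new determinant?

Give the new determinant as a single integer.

Answer: -4

Derivation:
det is linear in row 0: changing M[0][0] by delta changes det by delta * cofactor(0,0).
Cofactor C_00 = (-1)^(0+0) * minor(0,0) = 4
Entry delta = -1 - 6 = -7
Det delta = -7 * 4 = -28
New det = 24 + -28 = -4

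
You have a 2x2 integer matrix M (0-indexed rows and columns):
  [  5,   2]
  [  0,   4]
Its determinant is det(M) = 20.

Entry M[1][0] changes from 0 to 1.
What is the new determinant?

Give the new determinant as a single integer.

Answer: 18

Derivation:
det is linear in row 1: changing M[1][0] by delta changes det by delta * cofactor(1,0).
Cofactor C_10 = (-1)^(1+0) * minor(1,0) = -2
Entry delta = 1 - 0 = 1
Det delta = 1 * -2 = -2
New det = 20 + -2 = 18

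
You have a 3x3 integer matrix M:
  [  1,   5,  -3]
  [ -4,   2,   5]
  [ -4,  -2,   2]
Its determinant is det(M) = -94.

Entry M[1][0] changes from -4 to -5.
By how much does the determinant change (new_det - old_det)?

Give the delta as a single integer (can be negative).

Answer: 4

Derivation:
Cofactor C_10 = -4
Entry delta = -5 - -4 = -1
Det delta = entry_delta * cofactor = -1 * -4 = 4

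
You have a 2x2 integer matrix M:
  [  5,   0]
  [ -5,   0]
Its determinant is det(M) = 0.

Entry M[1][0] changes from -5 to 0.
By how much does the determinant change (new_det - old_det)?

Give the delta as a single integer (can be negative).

Cofactor C_10 = 0
Entry delta = 0 - -5 = 5
Det delta = entry_delta * cofactor = 5 * 0 = 0

Answer: 0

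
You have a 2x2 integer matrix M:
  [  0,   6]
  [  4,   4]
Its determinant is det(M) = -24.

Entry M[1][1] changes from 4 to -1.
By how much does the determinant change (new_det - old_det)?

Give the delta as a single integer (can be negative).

Cofactor C_11 = 0
Entry delta = -1 - 4 = -5
Det delta = entry_delta * cofactor = -5 * 0 = 0

Answer: 0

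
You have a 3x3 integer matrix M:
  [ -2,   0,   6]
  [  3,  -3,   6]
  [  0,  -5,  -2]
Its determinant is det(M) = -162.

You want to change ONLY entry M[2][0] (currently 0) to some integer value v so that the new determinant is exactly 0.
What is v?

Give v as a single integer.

Answer: 9

Derivation:
det is linear in entry M[2][0]: det = old_det + (v - 0) * C_20
Cofactor C_20 = 18
Want det = 0: -162 + (v - 0) * 18 = 0
  (v - 0) = 162 / 18 = 9
  v = 0 + (9) = 9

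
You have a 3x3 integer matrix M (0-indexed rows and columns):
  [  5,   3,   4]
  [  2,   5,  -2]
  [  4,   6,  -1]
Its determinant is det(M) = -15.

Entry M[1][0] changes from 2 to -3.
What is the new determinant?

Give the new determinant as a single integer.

det is linear in row 1: changing M[1][0] by delta changes det by delta * cofactor(1,0).
Cofactor C_10 = (-1)^(1+0) * minor(1,0) = 27
Entry delta = -3 - 2 = -5
Det delta = -5 * 27 = -135
New det = -15 + -135 = -150

Answer: -150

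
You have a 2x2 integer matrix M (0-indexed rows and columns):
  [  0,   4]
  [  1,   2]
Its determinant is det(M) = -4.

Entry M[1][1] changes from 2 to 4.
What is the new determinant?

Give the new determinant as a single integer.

Answer: -4

Derivation:
det is linear in row 1: changing M[1][1] by delta changes det by delta * cofactor(1,1).
Cofactor C_11 = (-1)^(1+1) * minor(1,1) = 0
Entry delta = 4 - 2 = 2
Det delta = 2 * 0 = 0
New det = -4 + 0 = -4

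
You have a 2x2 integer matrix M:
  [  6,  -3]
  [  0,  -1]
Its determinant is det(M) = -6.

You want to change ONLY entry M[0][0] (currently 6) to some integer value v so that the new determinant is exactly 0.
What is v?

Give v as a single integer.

det is linear in entry M[0][0]: det = old_det + (v - 6) * C_00
Cofactor C_00 = -1
Want det = 0: -6 + (v - 6) * -1 = 0
  (v - 6) = 6 / -1 = -6
  v = 6 + (-6) = 0

Answer: 0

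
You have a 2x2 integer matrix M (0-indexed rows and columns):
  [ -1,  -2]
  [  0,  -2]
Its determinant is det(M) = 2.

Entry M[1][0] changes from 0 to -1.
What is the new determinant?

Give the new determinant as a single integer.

Answer: 0

Derivation:
det is linear in row 1: changing M[1][0] by delta changes det by delta * cofactor(1,0).
Cofactor C_10 = (-1)^(1+0) * minor(1,0) = 2
Entry delta = -1 - 0 = -1
Det delta = -1 * 2 = -2
New det = 2 + -2 = 0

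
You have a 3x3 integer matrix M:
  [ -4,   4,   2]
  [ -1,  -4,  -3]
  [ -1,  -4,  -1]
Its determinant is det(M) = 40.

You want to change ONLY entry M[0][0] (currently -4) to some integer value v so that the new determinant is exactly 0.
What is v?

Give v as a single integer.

det is linear in entry M[0][0]: det = old_det + (v - -4) * C_00
Cofactor C_00 = -8
Want det = 0: 40 + (v - -4) * -8 = 0
  (v - -4) = -40 / -8 = 5
  v = -4 + (5) = 1

Answer: 1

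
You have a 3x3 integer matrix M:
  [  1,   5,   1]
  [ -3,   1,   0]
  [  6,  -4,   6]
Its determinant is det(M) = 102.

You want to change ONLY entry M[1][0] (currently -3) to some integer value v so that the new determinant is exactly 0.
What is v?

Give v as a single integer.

Answer: 0

Derivation:
det is linear in entry M[1][0]: det = old_det + (v - -3) * C_10
Cofactor C_10 = -34
Want det = 0: 102 + (v - -3) * -34 = 0
  (v - -3) = -102 / -34 = 3
  v = -3 + (3) = 0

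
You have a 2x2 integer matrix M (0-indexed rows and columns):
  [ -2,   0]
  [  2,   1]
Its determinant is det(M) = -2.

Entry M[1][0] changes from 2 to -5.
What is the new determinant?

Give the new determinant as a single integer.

Answer: -2

Derivation:
det is linear in row 1: changing M[1][0] by delta changes det by delta * cofactor(1,0).
Cofactor C_10 = (-1)^(1+0) * minor(1,0) = 0
Entry delta = -5 - 2 = -7
Det delta = -7 * 0 = 0
New det = -2 + 0 = -2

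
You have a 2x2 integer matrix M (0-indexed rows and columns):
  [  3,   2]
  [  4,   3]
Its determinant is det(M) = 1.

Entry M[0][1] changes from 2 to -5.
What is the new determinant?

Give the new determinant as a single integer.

det is linear in row 0: changing M[0][1] by delta changes det by delta * cofactor(0,1).
Cofactor C_01 = (-1)^(0+1) * minor(0,1) = -4
Entry delta = -5 - 2 = -7
Det delta = -7 * -4 = 28
New det = 1 + 28 = 29

Answer: 29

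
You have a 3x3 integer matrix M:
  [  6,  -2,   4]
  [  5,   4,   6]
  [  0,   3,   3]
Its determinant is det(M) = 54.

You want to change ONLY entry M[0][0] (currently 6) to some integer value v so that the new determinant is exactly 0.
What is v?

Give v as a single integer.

det is linear in entry M[0][0]: det = old_det + (v - 6) * C_00
Cofactor C_00 = -6
Want det = 0: 54 + (v - 6) * -6 = 0
  (v - 6) = -54 / -6 = 9
  v = 6 + (9) = 15

Answer: 15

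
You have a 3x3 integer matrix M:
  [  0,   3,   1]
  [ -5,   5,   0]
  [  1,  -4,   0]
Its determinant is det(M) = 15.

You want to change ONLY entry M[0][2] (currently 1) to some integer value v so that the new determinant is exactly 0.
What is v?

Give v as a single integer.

det is linear in entry M[0][2]: det = old_det + (v - 1) * C_02
Cofactor C_02 = 15
Want det = 0: 15 + (v - 1) * 15 = 0
  (v - 1) = -15 / 15 = -1
  v = 1 + (-1) = 0

Answer: 0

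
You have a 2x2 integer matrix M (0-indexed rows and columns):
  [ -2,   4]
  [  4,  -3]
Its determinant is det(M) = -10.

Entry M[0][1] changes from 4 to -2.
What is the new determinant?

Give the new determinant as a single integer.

Answer: 14

Derivation:
det is linear in row 0: changing M[0][1] by delta changes det by delta * cofactor(0,1).
Cofactor C_01 = (-1)^(0+1) * minor(0,1) = -4
Entry delta = -2 - 4 = -6
Det delta = -6 * -4 = 24
New det = -10 + 24 = 14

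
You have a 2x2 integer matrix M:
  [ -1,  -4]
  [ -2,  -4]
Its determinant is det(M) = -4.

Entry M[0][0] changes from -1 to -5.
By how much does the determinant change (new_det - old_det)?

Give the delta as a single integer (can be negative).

Cofactor C_00 = -4
Entry delta = -5 - -1 = -4
Det delta = entry_delta * cofactor = -4 * -4 = 16

Answer: 16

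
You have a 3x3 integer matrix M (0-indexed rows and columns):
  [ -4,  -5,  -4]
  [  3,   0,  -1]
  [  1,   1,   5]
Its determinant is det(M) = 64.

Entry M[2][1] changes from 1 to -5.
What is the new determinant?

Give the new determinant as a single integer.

Answer: 160

Derivation:
det is linear in row 2: changing M[2][1] by delta changes det by delta * cofactor(2,1).
Cofactor C_21 = (-1)^(2+1) * minor(2,1) = -16
Entry delta = -5 - 1 = -6
Det delta = -6 * -16 = 96
New det = 64 + 96 = 160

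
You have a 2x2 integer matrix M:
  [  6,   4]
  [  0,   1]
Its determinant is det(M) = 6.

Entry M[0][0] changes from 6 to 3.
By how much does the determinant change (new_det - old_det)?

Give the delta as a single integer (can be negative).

Cofactor C_00 = 1
Entry delta = 3 - 6 = -3
Det delta = entry_delta * cofactor = -3 * 1 = -3

Answer: -3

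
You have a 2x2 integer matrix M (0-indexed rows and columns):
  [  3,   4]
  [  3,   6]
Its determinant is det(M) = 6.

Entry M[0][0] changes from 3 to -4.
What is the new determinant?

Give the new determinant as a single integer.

det is linear in row 0: changing M[0][0] by delta changes det by delta * cofactor(0,0).
Cofactor C_00 = (-1)^(0+0) * minor(0,0) = 6
Entry delta = -4 - 3 = -7
Det delta = -7 * 6 = -42
New det = 6 + -42 = -36

Answer: -36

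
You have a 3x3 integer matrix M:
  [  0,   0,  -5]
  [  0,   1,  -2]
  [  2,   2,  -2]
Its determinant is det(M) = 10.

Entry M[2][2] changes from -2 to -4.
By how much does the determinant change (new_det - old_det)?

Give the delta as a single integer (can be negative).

Cofactor C_22 = 0
Entry delta = -4 - -2 = -2
Det delta = entry_delta * cofactor = -2 * 0 = 0

Answer: 0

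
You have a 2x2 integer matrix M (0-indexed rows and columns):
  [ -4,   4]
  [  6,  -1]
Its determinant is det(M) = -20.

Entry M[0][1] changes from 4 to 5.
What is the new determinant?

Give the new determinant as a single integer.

Answer: -26

Derivation:
det is linear in row 0: changing M[0][1] by delta changes det by delta * cofactor(0,1).
Cofactor C_01 = (-1)^(0+1) * minor(0,1) = -6
Entry delta = 5 - 4 = 1
Det delta = 1 * -6 = -6
New det = -20 + -6 = -26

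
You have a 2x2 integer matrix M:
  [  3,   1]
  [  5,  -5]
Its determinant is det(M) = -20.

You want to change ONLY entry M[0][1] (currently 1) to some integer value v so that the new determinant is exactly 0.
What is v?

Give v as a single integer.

Answer: -3

Derivation:
det is linear in entry M[0][1]: det = old_det + (v - 1) * C_01
Cofactor C_01 = -5
Want det = 0: -20 + (v - 1) * -5 = 0
  (v - 1) = 20 / -5 = -4
  v = 1 + (-4) = -3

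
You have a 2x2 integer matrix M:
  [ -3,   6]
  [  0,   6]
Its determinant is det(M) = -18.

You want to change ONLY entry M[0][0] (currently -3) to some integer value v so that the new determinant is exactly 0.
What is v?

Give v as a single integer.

det is linear in entry M[0][0]: det = old_det + (v - -3) * C_00
Cofactor C_00 = 6
Want det = 0: -18 + (v - -3) * 6 = 0
  (v - -3) = 18 / 6 = 3
  v = -3 + (3) = 0

Answer: 0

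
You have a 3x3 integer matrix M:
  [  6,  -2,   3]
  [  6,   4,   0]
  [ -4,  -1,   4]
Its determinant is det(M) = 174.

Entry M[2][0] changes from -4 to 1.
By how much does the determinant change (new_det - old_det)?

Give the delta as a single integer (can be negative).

Answer: -60

Derivation:
Cofactor C_20 = -12
Entry delta = 1 - -4 = 5
Det delta = entry_delta * cofactor = 5 * -12 = -60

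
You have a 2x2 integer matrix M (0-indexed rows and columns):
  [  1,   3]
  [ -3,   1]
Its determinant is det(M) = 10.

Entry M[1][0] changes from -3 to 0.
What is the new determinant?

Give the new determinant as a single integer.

Answer: 1

Derivation:
det is linear in row 1: changing M[1][0] by delta changes det by delta * cofactor(1,0).
Cofactor C_10 = (-1)^(1+0) * minor(1,0) = -3
Entry delta = 0 - -3 = 3
Det delta = 3 * -3 = -9
New det = 10 + -9 = 1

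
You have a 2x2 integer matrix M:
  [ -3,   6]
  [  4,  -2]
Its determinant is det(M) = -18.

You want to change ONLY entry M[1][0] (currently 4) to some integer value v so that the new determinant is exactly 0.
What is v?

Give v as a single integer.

det is linear in entry M[1][0]: det = old_det + (v - 4) * C_10
Cofactor C_10 = -6
Want det = 0: -18 + (v - 4) * -6 = 0
  (v - 4) = 18 / -6 = -3
  v = 4 + (-3) = 1

Answer: 1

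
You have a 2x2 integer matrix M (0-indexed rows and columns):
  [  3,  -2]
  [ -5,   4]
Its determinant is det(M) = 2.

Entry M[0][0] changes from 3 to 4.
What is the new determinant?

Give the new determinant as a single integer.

Answer: 6

Derivation:
det is linear in row 0: changing M[0][0] by delta changes det by delta * cofactor(0,0).
Cofactor C_00 = (-1)^(0+0) * minor(0,0) = 4
Entry delta = 4 - 3 = 1
Det delta = 1 * 4 = 4
New det = 2 + 4 = 6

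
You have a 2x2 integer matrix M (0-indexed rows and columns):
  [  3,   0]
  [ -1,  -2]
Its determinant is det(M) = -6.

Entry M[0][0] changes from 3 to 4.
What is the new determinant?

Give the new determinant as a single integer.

Answer: -8

Derivation:
det is linear in row 0: changing M[0][0] by delta changes det by delta * cofactor(0,0).
Cofactor C_00 = (-1)^(0+0) * minor(0,0) = -2
Entry delta = 4 - 3 = 1
Det delta = 1 * -2 = -2
New det = -6 + -2 = -8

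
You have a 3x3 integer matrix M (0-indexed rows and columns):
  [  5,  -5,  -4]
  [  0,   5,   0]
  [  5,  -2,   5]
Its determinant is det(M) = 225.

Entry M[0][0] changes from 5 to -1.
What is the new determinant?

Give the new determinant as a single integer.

det is linear in row 0: changing M[0][0] by delta changes det by delta * cofactor(0,0).
Cofactor C_00 = (-1)^(0+0) * minor(0,0) = 25
Entry delta = -1 - 5 = -6
Det delta = -6 * 25 = -150
New det = 225 + -150 = 75

Answer: 75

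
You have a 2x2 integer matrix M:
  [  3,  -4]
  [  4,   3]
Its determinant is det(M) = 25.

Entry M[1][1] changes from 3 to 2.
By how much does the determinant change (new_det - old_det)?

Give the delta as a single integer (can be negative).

Cofactor C_11 = 3
Entry delta = 2 - 3 = -1
Det delta = entry_delta * cofactor = -1 * 3 = -3

Answer: -3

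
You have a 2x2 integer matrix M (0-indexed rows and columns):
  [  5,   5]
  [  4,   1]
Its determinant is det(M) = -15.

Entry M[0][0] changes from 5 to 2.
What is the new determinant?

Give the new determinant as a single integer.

Answer: -18

Derivation:
det is linear in row 0: changing M[0][0] by delta changes det by delta * cofactor(0,0).
Cofactor C_00 = (-1)^(0+0) * minor(0,0) = 1
Entry delta = 2 - 5 = -3
Det delta = -3 * 1 = -3
New det = -15 + -3 = -18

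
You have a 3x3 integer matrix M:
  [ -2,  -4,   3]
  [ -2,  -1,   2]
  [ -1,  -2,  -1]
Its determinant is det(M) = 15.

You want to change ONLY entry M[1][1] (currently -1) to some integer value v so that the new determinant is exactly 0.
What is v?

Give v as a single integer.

Answer: -4

Derivation:
det is linear in entry M[1][1]: det = old_det + (v - -1) * C_11
Cofactor C_11 = 5
Want det = 0: 15 + (v - -1) * 5 = 0
  (v - -1) = -15 / 5 = -3
  v = -1 + (-3) = -4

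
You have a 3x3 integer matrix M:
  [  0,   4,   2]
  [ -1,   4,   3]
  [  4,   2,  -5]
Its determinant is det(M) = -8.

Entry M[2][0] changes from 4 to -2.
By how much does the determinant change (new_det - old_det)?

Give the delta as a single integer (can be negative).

Cofactor C_20 = 4
Entry delta = -2 - 4 = -6
Det delta = entry_delta * cofactor = -6 * 4 = -24

Answer: -24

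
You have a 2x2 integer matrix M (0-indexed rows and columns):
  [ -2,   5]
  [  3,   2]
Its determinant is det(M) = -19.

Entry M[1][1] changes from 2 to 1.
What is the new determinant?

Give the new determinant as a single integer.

det is linear in row 1: changing M[1][1] by delta changes det by delta * cofactor(1,1).
Cofactor C_11 = (-1)^(1+1) * minor(1,1) = -2
Entry delta = 1 - 2 = -1
Det delta = -1 * -2 = 2
New det = -19 + 2 = -17

Answer: -17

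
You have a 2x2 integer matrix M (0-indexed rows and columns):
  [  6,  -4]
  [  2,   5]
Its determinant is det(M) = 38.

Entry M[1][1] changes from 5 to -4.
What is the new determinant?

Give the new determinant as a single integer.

Answer: -16

Derivation:
det is linear in row 1: changing M[1][1] by delta changes det by delta * cofactor(1,1).
Cofactor C_11 = (-1)^(1+1) * minor(1,1) = 6
Entry delta = -4 - 5 = -9
Det delta = -9 * 6 = -54
New det = 38 + -54 = -16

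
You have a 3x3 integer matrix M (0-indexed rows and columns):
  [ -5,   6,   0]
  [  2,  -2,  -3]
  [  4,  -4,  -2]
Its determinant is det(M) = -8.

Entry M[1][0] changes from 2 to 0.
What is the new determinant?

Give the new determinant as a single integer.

Answer: -32

Derivation:
det is linear in row 1: changing M[1][0] by delta changes det by delta * cofactor(1,0).
Cofactor C_10 = (-1)^(1+0) * minor(1,0) = 12
Entry delta = 0 - 2 = -2
Det delta = -2 * 12 = -24
New det = -8 + -24 = -32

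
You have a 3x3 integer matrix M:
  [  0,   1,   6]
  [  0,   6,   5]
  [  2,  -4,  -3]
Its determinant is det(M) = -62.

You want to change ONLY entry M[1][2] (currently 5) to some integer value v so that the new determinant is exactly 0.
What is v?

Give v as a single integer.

det is linear in entry M[1][2]: det = old_det + (v - 5) * C_12
Cofactor C_12 = 2
Want det = 0: -62 + (v - 5) * 2 = 0
  (v - 5) = 62 / 2 = 31
  v = 5 + (31) = 36

Answer: 36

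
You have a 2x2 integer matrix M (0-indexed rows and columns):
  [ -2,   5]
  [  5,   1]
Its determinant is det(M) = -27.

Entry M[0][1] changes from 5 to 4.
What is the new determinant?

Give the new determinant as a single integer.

det is linear in row 0: changing M[0][1] by delta changes det by delta * cofactor(0,1).
Cofactor C_01 = (-1)^(0+1) * minor(0,1) = -5
Entry delta = 4 - 5 = -1
Det delta = -1 * -5 = 5
New det = -27 + 5 = -22

Answer: -22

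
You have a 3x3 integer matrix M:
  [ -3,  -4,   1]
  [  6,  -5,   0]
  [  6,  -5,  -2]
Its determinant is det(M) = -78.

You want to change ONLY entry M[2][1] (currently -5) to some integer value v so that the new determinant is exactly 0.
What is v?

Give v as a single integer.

Answer: 8

Derivation:
det is linear in entry M[2][1]: det = old_det + (v - -5) * C_21
Cofactor C_21 = 6
Want det = 0: -78 + (v - -5) * 6 = 0
  (v - -5) = 78 / 6 = 13
  v = -5 + (13) = 8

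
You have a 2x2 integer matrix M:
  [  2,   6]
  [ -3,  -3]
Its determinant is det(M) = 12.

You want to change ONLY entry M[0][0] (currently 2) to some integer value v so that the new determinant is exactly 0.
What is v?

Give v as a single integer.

det is linear in entry M[0][0]: det = old_det + (v - 2) * C_00
Cofactor C_00 = -3
Want det = 0: 12 + (v - 2) * -3 = 0
  (v - 2) = -12 / -3 = 4
  v = 2 + (4) = 6

Answer: 6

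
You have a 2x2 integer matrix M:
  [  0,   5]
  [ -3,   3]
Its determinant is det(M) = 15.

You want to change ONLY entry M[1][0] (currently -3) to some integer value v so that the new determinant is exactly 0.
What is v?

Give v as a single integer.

det is linear in entry M[1][0]: det = old_det + (v - -3) * C_10
Cofactor C_10 = -5
Want det = 0: 15 + (v - -3) * -5 = 0
  (v - -3) = -15 / -5 = 3
  v = -3 + (3) = 0

Answer: 0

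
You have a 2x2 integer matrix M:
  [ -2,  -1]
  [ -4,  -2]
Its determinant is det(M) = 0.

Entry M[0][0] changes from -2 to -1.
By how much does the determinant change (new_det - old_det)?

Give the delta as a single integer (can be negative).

Answer: -2

Derivation:
Cofactor C_00 = -2
Entry delta = -1 - -2 = 1
Det delta = entry_delta * cofactor = 1 * -2 = -2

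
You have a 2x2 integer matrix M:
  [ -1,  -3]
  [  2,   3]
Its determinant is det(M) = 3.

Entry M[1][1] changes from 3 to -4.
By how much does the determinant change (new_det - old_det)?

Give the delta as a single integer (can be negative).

Cofactor C_11 = -1
Entry delta = -4 - 3 = -7
Det delta = entry_delta * cofactor = -7 * -1 = 7

Answer: 7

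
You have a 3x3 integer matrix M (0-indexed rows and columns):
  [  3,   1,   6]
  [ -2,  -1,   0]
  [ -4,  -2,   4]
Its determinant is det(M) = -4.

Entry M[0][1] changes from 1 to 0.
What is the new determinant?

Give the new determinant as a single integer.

det is linear in row 0: changing M[0][1] by delta changes det by delta * cofactor(0,1).
Cofactor C_01 = (-1)^(0+1) * minor(0,1) = 8
Entry delta = 0 - 1 = -1
Det delta = -1 * 8 = -8
New det = -4 + -8 = -12

Answer: -12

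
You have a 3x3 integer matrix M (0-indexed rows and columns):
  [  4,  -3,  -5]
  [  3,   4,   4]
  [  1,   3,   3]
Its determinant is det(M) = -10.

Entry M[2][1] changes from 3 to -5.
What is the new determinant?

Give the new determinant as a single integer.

Answer: 238

Derivation:
det is linear in row 2: changing M[2][1] by delta changes det by delta * cofactor(2,1).
Cofactor C_21 = (-1)^(2+1) * minor(2,1) = -31
Entry delta = -5 - 3 = -8
Det delta = -8 * -31 = 248
New det = -10 + 248 = 238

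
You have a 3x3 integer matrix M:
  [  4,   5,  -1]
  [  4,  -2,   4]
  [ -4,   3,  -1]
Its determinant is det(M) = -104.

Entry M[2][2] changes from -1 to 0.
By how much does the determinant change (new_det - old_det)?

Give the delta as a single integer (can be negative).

Answer: -28

Derivation:
Cofactor C_22 = -28
Entry delta = 0 - -1 = 1
Det delta = entry_delta * cofactor = 1 * -28 = -28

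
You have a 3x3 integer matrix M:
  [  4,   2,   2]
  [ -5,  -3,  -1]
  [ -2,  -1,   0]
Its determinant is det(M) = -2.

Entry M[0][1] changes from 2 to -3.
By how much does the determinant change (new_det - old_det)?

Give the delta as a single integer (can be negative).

Cofactor C_01 = 2
Entry delta = -3 - 2 = -5
Det delta = entry_delta * cofactor = -5 * 2 = -10

Answer: -10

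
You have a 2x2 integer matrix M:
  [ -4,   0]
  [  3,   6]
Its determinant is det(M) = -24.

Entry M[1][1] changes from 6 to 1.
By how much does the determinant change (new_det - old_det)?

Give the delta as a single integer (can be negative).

Answer: 20

Derivation:
Cofactor C_11 = -4
Entry delta = 1 - 6 = -5
Det delta = entry_delta * cofactor = -5 * -4 = 20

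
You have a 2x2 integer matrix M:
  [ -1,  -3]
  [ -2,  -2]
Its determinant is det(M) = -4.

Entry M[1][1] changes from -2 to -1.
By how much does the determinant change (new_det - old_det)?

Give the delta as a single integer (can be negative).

Cofactor C_11 = -1
Entry delta = -1 - -2 = 1
Det delta = entry_delta * cofactor = 1 * -1 = -1

Answer: -1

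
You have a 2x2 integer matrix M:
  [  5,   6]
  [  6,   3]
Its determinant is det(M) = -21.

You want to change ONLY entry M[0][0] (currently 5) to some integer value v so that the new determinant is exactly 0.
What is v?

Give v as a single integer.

det is linear in entry M[0][0]: det = old_det + (v - 5) * C_00
Cofactor C_00 = 3
Want det = 0: -21 + (v - 5) * 3 = 0
  (v - 5) = 21 / 3 = 7
  v = 5 + (7) = 12

Answer: 12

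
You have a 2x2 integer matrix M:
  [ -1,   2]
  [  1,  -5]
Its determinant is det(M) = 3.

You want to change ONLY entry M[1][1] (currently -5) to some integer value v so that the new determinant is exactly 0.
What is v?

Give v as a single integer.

det is linear in entry M[1][1]: det = old_det + (v - -5) * C_11
Cofactor C_11 = -1
Want det = 0: 3 + (v - -5) * -1 = 0
  (v - -5) = -3 / -1 = 3
  v = -5 + (3) = -2

Answer: -2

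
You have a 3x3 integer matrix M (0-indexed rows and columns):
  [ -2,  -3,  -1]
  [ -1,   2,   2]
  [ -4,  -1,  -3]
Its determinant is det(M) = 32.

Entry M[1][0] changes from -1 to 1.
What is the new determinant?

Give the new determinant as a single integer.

det is linear in row 1: changing M[1][0] by delta changes det by delta * cofactor(1,0).
Cofactor C_10 = (-1)^(1+0) * minor(1,0) = -8
Entry delta = 1 - -1 = 2
Det delta = 2 * -8 = -16
New det = 32 + -16 = 16

Answer: 16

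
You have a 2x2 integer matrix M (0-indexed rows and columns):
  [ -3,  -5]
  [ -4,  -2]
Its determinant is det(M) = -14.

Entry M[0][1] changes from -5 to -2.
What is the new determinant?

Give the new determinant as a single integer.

Answer: -2

Derivation:
det is linear in row 0: changing M[0][1] by delta changes det by delta * cofactor(0,1).
Cofactor C_01 = (-1)^(0+1) * minor(0,1) = 4
Entry delta = -2 - -5 = 3
Det delta = 3 * 4 = 12
New det = -14 + 12 = -2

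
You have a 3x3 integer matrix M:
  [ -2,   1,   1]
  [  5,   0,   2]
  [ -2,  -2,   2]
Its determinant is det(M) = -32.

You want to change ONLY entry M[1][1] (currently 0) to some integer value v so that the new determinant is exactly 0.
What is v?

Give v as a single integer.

Answer: -16

Derivation:
det is linear in entry M[1][1]: det = old_det + (v - 0) * C_11
Cofactor C_11 = -2
Want det = 0: -32 + (v - 0) * -2 = 0
  (v - 0) = 32 / -2 = -16
  v = 0 + (-16) = -16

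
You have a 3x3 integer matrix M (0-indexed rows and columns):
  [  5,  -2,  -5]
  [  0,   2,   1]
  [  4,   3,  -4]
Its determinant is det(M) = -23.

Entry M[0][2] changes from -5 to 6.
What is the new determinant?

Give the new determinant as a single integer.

det is linear in row 0: changing M[0][2] by delta changes det by delta * cofactor(0,2).
Cofactor C_02 = (-1)^(0+2) * minor(0,2) = -8
Entry delta = 6 - -5 = 11
Det delta = 11 * -8 = -88
New det = -23 + -88 = -111

Answer: -111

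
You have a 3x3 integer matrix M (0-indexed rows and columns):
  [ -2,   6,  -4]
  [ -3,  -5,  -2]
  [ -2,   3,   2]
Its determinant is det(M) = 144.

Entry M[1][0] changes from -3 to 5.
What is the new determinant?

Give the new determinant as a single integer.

det is linear in row 1: changing M[1][0] by delta changes det by delta * cofactor(1,0).
Cofactor C_10 = (-1)^(1+0) * minor(1,0) = -24
Entry delta = 5 - -3 = 8
Det delta = 8 * -24 = -192
New det = 144 + -192 = -48

Answer: -48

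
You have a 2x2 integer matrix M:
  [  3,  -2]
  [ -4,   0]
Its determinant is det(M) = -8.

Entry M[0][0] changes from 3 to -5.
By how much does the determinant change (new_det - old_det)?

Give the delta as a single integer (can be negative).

Cofactor C_00 = 0
Entry delta = -5 - 3 = -8
Det delta = entry_delta * cofactor = -8 * 0 = 0

Answer: 0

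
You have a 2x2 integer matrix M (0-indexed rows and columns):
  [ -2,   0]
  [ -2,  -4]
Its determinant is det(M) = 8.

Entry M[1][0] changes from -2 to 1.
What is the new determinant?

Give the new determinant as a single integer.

Answer: 8

Derivation:
det is linear in row 1: changing M[1][0] by delta changes det by delta * cofactor(1,0).
Cofactor C_10 = (-1)^(1+0) * minor(1,0) = 0
Entry delta = 1 - -2 = 3
Det delta = 3 * 0 = 0
New det = 8 + 0 = 8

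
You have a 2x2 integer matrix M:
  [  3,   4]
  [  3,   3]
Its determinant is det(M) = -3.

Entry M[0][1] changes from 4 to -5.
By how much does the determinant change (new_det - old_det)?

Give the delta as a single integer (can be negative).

Cofactor C_01 = -3
Entry delta = -5 - 4 = -9
Det delta = entry_delta * cofactor = -9 * -3 = 27

Answer: 27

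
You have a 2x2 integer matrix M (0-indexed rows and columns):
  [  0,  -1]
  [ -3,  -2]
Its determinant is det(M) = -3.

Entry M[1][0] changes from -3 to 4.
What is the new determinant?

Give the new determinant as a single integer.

det is linear in row 1: changing M[1][0] by delta changes det by delta * cofactor(1,0).
Cofactor C_10 = (-1)^(1+0) * minor(1,0) = 1
Entry delta = 4 - -3 = 7
Det delta = 7 * 1 = 7
New det = -3 + 7 = 4

Answer: 4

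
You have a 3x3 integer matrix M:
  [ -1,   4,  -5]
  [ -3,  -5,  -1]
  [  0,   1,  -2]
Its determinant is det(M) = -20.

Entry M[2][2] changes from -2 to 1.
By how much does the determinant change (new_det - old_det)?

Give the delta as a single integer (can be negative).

Cofactor C_22 = 17
Entry delta = 1 - -2 = 3
Det delta = entry_delta * cofactor = 3 * 17 = 51

Answer: 51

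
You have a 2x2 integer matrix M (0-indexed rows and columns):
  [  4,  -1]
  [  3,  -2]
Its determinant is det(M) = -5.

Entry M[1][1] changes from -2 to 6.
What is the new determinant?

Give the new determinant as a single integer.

det is linear in row 1: changing M[1][1] by delta changes det by delta * cofactor(1,1).
Cofactor C_11 = (-1)^(1+1) * minor(1,1) = 4
Entry delta = 6 - -2 = 8
Det delta = 8 * 4 = 32
New det = -5 + 32 = 27

Answer: 27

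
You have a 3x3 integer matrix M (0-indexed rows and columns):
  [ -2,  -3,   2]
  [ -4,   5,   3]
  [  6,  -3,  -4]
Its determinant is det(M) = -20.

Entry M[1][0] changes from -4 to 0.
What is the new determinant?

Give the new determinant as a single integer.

det is linear in row 1: changing M[1][0] by delta changes det by delta * cofactor(1,0).
Cofactor C_10 = (-1)^(1+0) * minor(1,0) = -18
Entry delta = 0 - -4 = 4
Det delta = 4 * -18 = -72
New det = -20 + -72 = -92

Answer: -92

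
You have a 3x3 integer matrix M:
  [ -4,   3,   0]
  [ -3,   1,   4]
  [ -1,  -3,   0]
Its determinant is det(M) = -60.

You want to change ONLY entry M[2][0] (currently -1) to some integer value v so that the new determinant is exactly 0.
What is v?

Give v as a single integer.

det is linear in entry M[2][0]: det = old_det + (v - -1) * C_20
Cofactor C_20 = 12
Want det = 0: -60 + (v - -1) * 12 = 0
  (v - -1) = 60 / 12 = 5
  v = -1 + (5) = 4

Answer: 4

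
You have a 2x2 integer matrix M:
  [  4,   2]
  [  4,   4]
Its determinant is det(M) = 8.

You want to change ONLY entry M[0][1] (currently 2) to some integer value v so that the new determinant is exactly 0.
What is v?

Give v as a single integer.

det is linear in entry M[0][1]: det = old_det + (v - 2) * C_01
Cofactor C_01 = -4
Want det = 0: 8 + (v - 2) * -4 = 0
  (v - 2) = -8 / -4 = 2
  v = 2 + (2) = 4

Answer: 4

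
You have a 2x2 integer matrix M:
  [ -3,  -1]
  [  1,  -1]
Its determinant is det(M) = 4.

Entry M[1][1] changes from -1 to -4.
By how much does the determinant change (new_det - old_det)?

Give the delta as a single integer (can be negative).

Cofactor C_11 = -3
Entry delta = -4 - -1 = -3
Det delta = entry_delta * cofactor = -3 * -3 = 9

Answer: 9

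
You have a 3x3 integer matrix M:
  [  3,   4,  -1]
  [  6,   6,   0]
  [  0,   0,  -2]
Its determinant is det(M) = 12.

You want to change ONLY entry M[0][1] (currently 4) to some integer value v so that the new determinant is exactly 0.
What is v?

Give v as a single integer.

det is linear in entry M[0][1]: det = old_det + (v - 4) * C_01
Cofactor C_01 = 12
Want det = 0: 12 + (v - 4) * 12 = 0
  (v - 4) = -12 / 12 = -1
  v = 4 + (-1) = 3

Answer: 3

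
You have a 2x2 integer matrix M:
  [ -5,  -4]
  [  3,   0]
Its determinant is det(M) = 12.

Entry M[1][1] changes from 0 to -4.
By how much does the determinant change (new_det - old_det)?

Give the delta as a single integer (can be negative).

Cofactor C_11 = -5
Entry delta = -4 - 0 = -4
Det delta = entry_delta * cofactor = -4 * -5 = 20

Answer: 20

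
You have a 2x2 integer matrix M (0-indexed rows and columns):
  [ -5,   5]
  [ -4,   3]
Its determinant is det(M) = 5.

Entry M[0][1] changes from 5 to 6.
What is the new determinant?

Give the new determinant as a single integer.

det is linear in row 0: changing M[0][1] by delta changes det by delta * cofactor(0,1).
Cofactor C_01 = (-1)^(0+1) * minor(0,1) = 4
Entry delta = 6 - 5 = 1
Det delta = 1 * 4 = 4
New det = 5 + 4 = 9

Answer: 9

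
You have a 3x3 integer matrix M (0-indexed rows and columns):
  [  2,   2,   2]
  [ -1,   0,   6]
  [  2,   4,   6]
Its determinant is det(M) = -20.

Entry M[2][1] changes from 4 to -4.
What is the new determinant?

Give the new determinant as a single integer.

det is linear in row 2: changing M[2][1] by delta changes det by delta * cofactor(2,1).
Cofactor C_21 = (-1)^(2+1) * minor(2,1) = -14
Entry delta = -4 - 4 = -8
Det delta = -8 * -14 = 112
New det = -20 + 112 = 92

Answer: 92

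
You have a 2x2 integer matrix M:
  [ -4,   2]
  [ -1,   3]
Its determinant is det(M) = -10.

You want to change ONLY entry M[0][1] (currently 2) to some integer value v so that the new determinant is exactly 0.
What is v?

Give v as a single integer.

det is linear in entry M[0][1]: det = old_det + (v - 2) * C_01
Cofactor C_01 = 1
Want det = 0: -10 + (v - 2) * 1 = 0
  (v - 2) = 10 / 1 = 10
  v = 2 + (10) = 12

Answer: 12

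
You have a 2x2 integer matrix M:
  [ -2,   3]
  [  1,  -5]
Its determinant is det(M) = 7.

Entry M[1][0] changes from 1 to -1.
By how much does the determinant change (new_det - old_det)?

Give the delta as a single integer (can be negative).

Cofactor C_10 = -3
Entry delta = -1 - 1 = -2
Det delta = entry_delta * cofactor = -2 * -3 = 6

Answer: 6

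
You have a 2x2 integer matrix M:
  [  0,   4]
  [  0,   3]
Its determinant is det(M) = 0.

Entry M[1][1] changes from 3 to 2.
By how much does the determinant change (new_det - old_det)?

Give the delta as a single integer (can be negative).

Cofactor C_11 = 0
Entry delta = 2 - 3 = -1
Det delta = entry_delta * cofactor = -1 * 0 = 0

Answer: 0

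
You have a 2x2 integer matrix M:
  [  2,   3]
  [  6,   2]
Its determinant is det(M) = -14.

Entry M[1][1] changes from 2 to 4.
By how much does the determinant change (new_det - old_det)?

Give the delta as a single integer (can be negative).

Answer: 4

Derivation:
Cofactor C_11 = 2
Entry delta = 4 - 2 = 2
Det delta = entry_delta * cofactor = 2 * 2 = 4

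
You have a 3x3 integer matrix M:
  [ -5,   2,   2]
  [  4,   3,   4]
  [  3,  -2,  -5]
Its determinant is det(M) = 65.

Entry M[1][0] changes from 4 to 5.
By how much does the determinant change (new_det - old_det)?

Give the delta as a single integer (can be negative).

Cofactor C_10 = 6
Entry delta = 5 - 4 = 1
Det delta = entry_delta * cofactor = 1 * 6 = 6

Answer: 6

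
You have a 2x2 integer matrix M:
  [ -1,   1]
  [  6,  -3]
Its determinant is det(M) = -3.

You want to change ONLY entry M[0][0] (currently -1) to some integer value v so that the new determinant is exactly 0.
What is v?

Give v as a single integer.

Answer: -2

Derivation:
det is linear in entry M[0][0]: det = old_det + (v - -1) * C_00
Cofactor C_00 = -3
Want det = 0: -3 + (v - -1) * -3 = 0
  (v - -1) = 3 / -3 = -1
  v = -1 + (-1) = -2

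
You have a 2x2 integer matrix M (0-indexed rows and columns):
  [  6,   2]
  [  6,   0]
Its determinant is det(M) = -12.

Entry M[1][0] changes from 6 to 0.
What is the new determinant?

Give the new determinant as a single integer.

Answer: 0

Derivation:
det is linear in row 1: changing M[1][0] by delta changes det by delta * cofactor(1,0).
Cofactor C_10 = (-1)^(1+0) * minor(1,0) = -2
Entry delta = 0 - 6 = -6
Det delta = -6 * -2 = 12
New det = -12 + 12 = 0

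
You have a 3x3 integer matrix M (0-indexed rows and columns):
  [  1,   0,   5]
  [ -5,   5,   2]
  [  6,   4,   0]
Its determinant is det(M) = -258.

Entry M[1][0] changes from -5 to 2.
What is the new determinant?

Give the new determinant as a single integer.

Answer: -118

Derivation:
det is linear in row 1: changing M[1][0] by delta changes det by delta * cofactor(1,0).
Cofactor C_10 = (-1)^(1+0) * minor(1,0) = 20
Entry delta = 2 - -5 = 7
Det delta = 7 * 20 = 140
New det = -258 + 140 = -118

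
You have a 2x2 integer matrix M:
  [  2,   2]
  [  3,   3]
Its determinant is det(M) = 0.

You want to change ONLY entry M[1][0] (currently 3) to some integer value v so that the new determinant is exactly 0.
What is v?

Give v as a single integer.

det is linear in entry M[1][0]: det = old_det + (v - 3) * C_10
Cofactor C_10 = -2
Want det = 0: 0 + (v - 3) * -2 = 0
  (v - 3) = 0 / -2 = 0
  v = 3 + (0) = 3

Answer: 3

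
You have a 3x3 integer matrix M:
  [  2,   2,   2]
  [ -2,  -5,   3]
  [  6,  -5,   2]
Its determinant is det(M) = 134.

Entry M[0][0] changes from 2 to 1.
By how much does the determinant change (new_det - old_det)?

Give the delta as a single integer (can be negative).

Cofactor C_00 = 5
Entry delta = 1 - 2 = -1
Det delta = entry_delta * cofactor = -1 * 5 = -5

Answer: -5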